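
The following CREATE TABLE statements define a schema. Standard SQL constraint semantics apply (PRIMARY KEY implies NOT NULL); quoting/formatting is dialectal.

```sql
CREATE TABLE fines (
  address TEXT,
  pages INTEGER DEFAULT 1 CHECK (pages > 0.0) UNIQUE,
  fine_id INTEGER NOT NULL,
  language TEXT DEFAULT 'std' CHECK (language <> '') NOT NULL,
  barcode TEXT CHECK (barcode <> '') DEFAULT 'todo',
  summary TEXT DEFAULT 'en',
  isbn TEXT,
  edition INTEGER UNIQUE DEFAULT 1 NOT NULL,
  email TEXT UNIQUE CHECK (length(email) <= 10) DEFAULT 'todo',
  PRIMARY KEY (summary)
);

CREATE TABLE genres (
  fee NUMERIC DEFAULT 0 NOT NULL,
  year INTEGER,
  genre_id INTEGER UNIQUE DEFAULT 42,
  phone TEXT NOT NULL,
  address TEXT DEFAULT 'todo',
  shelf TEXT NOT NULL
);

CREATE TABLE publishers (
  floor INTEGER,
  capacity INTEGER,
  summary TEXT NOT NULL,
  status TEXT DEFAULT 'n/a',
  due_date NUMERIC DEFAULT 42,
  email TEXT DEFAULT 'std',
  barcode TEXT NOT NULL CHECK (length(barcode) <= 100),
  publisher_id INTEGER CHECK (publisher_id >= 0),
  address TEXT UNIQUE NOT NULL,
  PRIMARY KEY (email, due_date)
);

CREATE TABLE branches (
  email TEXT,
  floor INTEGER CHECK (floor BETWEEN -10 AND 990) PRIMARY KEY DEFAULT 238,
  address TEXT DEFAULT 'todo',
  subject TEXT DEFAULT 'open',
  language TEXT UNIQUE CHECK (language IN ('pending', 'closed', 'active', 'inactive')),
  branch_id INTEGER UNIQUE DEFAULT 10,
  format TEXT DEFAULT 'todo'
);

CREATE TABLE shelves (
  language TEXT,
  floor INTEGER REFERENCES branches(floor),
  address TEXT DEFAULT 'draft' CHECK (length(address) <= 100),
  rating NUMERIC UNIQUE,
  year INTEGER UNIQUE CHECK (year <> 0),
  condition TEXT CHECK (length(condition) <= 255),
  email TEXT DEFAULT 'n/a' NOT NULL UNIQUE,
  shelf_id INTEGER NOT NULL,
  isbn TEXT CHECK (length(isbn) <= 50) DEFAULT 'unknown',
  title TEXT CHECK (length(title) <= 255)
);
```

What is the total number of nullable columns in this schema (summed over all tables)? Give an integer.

fines: 5 nullable (address, pages, barcode, isbn, email — PK (summary) and explicit NOT NULL columns excluded).
genres: 3 nullable (year, genre_id, address — PK none and explicit NOT NULL columns excluded).
publishers: 4 nullable (floor, capacity, status, publisher_id — PK (email, due_date) and explicit NOT NULL columns excluded).
branches: 6 nullable (email, address, subject, language, branch_id, format — PK (floor) and explicit NOT NULL columns excluded).
shelves: 8 nullable (language, floor, address, rating, year, condition, isbn, title — PK none and explicit NOT NULL columns excluded).
Total: 5 + 3 + 4 + 6 + 8 = 26.

26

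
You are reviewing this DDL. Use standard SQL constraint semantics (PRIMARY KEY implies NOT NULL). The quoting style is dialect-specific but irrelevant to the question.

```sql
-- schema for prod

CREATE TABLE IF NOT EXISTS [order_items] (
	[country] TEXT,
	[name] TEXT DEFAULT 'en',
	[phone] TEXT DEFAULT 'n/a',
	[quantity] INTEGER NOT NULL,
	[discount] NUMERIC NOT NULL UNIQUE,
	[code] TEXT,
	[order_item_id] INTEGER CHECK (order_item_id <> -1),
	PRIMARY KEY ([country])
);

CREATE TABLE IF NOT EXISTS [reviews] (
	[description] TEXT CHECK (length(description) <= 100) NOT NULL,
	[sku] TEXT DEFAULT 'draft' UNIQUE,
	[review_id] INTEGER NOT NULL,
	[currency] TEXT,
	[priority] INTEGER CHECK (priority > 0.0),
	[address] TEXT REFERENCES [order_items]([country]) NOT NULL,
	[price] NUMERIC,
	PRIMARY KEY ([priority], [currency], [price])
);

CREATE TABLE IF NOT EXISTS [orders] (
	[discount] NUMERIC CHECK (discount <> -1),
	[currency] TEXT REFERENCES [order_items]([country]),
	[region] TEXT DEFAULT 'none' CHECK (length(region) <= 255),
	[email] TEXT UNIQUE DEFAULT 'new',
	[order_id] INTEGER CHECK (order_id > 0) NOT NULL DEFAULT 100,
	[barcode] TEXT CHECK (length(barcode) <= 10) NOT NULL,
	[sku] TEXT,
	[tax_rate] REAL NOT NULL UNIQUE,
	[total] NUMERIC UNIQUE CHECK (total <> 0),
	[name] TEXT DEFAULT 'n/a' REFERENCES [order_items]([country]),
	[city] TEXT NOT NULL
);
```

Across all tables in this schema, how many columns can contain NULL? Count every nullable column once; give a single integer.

12

order_items: 4 nullable (name, phone, code, order_item_id — PK (country) and explicit NOT NULL columns excluded).
reviews: 1 nullable (sku — PK (priority, currency, price) and explicit NOT NULL columns excluded).
orders: 7 nullable (discount, currency, region, email, sku, total, name — PK none and explicit NOT NULL columns excluded).
Total: 4 + 1 + 7 = 12.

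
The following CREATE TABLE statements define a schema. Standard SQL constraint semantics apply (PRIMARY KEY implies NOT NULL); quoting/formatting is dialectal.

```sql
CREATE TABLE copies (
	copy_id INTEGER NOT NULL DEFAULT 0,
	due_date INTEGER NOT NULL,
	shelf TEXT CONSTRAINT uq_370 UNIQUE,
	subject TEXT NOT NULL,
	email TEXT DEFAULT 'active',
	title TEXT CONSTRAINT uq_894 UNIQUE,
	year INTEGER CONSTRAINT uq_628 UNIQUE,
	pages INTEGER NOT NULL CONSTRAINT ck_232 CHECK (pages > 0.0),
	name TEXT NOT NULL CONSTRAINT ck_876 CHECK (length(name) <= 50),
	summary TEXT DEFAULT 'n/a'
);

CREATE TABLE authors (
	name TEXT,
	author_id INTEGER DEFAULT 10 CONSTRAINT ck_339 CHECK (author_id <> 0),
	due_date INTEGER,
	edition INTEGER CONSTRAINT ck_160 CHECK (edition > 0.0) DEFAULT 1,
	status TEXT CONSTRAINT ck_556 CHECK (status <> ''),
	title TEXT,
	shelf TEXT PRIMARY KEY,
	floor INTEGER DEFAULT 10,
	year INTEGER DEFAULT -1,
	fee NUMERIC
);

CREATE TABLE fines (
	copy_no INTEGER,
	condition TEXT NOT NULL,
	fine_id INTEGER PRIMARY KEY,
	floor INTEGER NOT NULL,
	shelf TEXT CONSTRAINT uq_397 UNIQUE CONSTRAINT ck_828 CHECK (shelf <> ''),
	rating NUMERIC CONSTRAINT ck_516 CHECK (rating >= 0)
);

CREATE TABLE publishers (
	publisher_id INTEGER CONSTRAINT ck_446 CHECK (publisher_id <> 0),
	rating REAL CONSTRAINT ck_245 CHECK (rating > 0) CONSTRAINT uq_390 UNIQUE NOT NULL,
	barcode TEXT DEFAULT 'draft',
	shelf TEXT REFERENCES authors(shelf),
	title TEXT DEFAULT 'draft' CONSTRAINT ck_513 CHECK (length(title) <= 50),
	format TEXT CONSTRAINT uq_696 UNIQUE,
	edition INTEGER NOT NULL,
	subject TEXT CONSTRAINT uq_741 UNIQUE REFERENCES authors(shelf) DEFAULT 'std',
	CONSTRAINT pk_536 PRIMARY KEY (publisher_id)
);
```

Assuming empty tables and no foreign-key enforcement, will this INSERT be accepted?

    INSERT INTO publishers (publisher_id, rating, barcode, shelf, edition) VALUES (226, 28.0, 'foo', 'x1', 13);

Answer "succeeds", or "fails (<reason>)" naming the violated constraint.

NOT NULL columns: edition is supplied; publisher_id is supplied; rating is supplied.
CHECK constraints: 226 satisfies (publisher_id <> 0); 28.0 satisfies (rating > 0).
No constraint is violated.

succeeds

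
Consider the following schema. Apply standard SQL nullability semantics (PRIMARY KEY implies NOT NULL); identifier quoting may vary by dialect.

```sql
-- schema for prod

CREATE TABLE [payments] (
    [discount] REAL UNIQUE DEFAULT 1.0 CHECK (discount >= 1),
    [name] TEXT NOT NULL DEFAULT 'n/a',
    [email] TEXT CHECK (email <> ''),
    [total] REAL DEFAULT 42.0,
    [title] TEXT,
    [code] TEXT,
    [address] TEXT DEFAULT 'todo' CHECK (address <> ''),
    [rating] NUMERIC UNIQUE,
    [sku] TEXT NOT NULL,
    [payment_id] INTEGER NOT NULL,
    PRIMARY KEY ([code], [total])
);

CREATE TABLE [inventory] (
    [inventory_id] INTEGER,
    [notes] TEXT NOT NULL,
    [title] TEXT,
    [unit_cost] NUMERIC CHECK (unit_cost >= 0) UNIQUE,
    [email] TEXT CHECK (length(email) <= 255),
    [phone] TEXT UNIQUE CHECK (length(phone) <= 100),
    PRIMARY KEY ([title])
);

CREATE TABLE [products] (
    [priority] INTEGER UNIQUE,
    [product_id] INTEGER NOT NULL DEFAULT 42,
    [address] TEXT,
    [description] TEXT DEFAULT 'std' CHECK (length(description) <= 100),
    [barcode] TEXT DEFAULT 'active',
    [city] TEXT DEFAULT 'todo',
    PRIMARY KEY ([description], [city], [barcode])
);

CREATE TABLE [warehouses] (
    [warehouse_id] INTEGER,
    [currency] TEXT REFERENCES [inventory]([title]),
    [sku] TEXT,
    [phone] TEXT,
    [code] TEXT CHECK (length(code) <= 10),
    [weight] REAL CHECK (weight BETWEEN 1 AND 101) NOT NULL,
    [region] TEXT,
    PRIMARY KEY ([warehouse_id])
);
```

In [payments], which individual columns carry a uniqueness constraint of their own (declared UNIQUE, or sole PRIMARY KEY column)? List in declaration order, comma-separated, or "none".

- discount: declared UNIQUE → unique.
- name: no UNIQUE or single-column PK constraint.
- email: no UNIQUE or single-column PK constraint.
- total: part of a composite PRIMARY KEY — only the tuple is unique, not this column on its own.
- title: no UNIQUE or single-column PK constraint.
- code: part of a composite PRIMARY KEY — only the tuple is unique, not this column on its own.
- address: no UNIQUE or single-column PK constraint.
- rating: declared UNIQUE → unique.
- sku: no UNIQUE or single-column PK constraint.
- payment_id: no UNIQUE or single-column PK constraint.

discount, rating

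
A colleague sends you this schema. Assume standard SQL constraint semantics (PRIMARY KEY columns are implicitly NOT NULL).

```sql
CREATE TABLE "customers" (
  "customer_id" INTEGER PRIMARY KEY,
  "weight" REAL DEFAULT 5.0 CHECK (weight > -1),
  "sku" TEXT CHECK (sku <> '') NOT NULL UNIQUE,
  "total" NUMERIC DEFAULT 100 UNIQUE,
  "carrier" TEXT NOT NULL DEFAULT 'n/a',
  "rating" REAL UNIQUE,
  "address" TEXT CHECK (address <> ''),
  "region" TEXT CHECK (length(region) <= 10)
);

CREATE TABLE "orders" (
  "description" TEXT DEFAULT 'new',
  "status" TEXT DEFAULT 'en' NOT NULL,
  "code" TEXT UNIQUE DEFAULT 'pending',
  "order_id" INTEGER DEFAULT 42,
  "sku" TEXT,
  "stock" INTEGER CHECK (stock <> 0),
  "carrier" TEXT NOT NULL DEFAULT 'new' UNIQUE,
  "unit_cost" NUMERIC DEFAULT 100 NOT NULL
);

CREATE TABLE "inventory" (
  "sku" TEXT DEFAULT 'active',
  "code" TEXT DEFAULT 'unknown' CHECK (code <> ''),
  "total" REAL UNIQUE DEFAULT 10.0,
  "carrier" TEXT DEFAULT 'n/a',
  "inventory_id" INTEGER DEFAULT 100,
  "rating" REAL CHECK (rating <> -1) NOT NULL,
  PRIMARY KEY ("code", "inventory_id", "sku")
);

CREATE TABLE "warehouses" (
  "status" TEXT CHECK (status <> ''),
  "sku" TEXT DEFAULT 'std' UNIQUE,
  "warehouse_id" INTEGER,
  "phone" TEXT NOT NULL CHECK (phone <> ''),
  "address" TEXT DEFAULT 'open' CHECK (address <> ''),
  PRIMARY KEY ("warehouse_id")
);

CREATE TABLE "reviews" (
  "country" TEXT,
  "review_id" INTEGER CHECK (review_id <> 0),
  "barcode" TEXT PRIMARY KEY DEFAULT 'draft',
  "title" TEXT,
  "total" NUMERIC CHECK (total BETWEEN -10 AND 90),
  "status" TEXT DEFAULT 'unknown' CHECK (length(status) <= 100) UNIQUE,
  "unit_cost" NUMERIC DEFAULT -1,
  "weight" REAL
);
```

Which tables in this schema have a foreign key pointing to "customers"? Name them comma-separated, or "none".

No REFERENCES clause anywhere in the schema names customers.

none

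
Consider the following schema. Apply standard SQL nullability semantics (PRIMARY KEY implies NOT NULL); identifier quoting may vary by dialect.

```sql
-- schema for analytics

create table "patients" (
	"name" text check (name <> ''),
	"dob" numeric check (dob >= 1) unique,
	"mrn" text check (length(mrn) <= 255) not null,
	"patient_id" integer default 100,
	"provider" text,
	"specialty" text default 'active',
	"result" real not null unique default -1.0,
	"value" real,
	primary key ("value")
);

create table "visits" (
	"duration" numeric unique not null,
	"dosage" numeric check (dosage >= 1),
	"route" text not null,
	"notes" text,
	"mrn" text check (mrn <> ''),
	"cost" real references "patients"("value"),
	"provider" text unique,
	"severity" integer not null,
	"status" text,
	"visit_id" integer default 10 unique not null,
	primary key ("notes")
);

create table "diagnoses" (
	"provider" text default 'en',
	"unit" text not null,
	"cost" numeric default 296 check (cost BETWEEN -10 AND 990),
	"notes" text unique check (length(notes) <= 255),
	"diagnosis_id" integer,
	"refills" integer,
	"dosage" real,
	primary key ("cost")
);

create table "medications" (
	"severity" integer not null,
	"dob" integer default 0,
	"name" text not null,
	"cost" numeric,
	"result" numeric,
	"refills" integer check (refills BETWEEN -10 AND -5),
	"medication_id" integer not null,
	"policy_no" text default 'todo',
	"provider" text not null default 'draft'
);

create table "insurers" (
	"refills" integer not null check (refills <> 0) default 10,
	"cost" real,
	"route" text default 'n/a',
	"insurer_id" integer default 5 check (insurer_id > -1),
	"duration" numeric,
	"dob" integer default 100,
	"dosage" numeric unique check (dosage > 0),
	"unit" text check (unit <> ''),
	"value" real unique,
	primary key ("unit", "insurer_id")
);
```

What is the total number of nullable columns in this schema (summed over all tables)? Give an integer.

26

patients: 5 nullable (name, dob, patient_id, provider, specialty — PK (value) and explicit NOT NULL columns excluded).
visits: 5 nullable (dosage, mrn, cost, provider, status — PK (notes) and explicit NOT NULL columns excluded).
diagnoses: 5 nullable (provider, notes, diagnosis_id, refills, dosage — PK (cost) and explicit NOT NULL columns excluded).
medications: 5 nullable (dob, cost, result, refills, policy_no — PK none and explicit NOT NULL columns excluded).
insurers: 6 nullable (cost, route, duration, dob, dosage, value — PK (unit, insurer_id) and explicit NOT NULL columns excluded).
Total: 5 + 5 + 5 + 5 + 6 = 26.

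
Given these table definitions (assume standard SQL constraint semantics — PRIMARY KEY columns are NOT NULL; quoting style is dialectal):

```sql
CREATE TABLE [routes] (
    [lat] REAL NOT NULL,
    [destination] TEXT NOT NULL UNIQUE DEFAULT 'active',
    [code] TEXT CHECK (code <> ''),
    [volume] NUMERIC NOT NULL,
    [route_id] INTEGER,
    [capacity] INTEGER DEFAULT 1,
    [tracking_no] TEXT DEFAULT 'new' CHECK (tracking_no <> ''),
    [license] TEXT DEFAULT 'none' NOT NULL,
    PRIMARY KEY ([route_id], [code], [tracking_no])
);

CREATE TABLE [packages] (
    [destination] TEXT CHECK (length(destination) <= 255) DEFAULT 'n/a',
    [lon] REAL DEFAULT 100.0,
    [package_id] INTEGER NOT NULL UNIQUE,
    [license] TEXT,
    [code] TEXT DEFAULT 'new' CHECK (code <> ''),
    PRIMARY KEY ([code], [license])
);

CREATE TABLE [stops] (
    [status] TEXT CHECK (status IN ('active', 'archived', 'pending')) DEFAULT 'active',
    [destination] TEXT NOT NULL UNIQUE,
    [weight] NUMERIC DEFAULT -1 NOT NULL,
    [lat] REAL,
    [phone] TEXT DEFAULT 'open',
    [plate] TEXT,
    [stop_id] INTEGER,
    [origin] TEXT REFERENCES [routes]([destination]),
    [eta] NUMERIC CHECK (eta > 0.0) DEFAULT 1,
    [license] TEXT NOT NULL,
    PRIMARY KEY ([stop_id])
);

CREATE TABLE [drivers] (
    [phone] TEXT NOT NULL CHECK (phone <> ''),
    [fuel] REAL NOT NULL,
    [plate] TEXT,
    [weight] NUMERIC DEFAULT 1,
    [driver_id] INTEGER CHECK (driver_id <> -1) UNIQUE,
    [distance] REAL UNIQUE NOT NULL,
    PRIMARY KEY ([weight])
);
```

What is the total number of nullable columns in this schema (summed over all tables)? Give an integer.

11

routes: 1 nullable (capacity — PK (route_id, code, tracking_no) and explicit NOT NULL columns excluded).
packages: 2 nullable (destination, lon — PK (code, license) and explicit NOT NULL columns excluded).
stops: 6 nullable (status, lat, phone, plate, origin, eta — PK (stop_id) and explicit NOT NULL columns excluded).
drivers: 2 nullable (plate, driver_id — PK (weight) and explicit NOT NULL columns excluded).
Total: 1 + 2 + 6 + 2 = 11.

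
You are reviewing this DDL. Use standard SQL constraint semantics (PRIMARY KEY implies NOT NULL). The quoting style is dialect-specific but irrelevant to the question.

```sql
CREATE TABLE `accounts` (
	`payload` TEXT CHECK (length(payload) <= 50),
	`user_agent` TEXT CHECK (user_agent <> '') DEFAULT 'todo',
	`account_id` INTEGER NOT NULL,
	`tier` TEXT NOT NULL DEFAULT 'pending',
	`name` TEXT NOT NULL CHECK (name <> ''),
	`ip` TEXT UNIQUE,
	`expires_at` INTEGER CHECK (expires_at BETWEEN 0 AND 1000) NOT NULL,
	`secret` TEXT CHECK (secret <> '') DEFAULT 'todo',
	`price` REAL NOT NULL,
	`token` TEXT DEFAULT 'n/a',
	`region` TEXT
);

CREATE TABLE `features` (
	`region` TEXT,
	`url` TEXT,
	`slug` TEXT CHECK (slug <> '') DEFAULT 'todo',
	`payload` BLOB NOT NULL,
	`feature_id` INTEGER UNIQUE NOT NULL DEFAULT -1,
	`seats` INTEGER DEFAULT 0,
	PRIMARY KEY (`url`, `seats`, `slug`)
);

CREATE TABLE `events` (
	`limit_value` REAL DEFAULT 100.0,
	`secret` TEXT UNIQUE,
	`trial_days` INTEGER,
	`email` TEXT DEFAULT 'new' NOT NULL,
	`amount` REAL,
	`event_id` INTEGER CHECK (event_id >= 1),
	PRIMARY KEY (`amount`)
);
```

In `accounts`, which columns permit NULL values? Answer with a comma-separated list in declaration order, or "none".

- payload: CHECK does not forbid NULL (a CHECK constraint passes when its expression is NULL) → nullable.
- user_agent: CHECK does not forbid NULL (a CHECK constraint passes when its expression is NULL) → nullable.
- account_id: declared NOT NULL → not nullable.
- tier: declared NOT NULL → not nullable.
- name: declared NOT NULL → not nullable.
- ip: UNIQUE does not imply NOT NULL → nullable.
- expires_at: declared NOT NULL → not nullable.
- secret: CHECK does not forbid NULL (a CHECK constraint passes when its expression is NULL) → nullable.
- price: declared NOT NULL → not nullable.
- token: DEFAULT only fills an omitted column; an explicit NULL is still allowed → nullable.
- region: no NOT NULL constraint applies → nullable.

payload, user_agent, ip, secret, token, region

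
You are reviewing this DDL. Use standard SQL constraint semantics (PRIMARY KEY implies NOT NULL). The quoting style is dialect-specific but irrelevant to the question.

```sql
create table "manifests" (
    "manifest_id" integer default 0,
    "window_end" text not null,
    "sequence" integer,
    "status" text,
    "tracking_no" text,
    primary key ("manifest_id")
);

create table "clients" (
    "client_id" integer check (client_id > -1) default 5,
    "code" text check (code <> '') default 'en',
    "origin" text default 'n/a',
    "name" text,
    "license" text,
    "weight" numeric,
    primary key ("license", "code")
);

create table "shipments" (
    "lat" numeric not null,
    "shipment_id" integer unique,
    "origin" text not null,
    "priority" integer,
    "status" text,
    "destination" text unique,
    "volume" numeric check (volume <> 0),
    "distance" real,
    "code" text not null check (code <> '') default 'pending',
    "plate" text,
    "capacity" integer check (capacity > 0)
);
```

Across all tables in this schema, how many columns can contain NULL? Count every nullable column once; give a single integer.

manifests: 3 nullable (sequence, status, tracking_no — PK (manifest_id) and explicit NOT NULL columns excluded).
clients: 4 nullable (client_id, origin, name, weight — PK (license, code) and explicit NOT NULL columns excluded).
shipments: 8 nullable (shipment_id, priority, status, destination, volume, distance, plate, capacity — PK none and explicit NOT NULL columns excluded).
Total: 3 + 4 + 8 = 15.

15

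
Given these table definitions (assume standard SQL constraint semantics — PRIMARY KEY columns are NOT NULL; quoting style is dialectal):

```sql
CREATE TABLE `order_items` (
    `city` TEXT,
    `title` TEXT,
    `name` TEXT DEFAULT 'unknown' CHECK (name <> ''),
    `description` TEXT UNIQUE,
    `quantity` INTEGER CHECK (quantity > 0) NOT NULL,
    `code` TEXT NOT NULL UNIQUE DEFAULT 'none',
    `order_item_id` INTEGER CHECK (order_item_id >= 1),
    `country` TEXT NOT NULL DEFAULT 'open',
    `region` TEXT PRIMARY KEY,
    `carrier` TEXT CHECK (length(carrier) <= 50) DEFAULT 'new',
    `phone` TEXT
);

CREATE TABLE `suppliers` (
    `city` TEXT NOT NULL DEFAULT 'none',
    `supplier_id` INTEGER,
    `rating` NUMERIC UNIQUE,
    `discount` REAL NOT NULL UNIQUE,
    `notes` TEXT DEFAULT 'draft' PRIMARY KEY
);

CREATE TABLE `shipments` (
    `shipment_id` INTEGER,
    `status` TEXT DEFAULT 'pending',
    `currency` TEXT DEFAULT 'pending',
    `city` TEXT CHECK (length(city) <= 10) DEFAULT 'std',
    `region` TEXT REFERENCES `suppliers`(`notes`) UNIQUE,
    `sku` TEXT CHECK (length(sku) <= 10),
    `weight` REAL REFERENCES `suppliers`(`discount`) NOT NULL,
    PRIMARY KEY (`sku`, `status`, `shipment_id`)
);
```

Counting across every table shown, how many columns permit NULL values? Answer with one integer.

order_items: 7 nullable (city, title, name, description, order_item_id, carrier, phone — PK (region) and explicit NOT NULL columns excluded).
suppliers: 2 nullable (supplier_id, rating — PK (notes) and explicit NOT NULL columns excluded).
shipments: 3 nullable (currency, city, region — PK (sku, status, shipment_id) and explicit NOT NULL columns excluded).
Total: 7 + 2 + 3 = 12.

12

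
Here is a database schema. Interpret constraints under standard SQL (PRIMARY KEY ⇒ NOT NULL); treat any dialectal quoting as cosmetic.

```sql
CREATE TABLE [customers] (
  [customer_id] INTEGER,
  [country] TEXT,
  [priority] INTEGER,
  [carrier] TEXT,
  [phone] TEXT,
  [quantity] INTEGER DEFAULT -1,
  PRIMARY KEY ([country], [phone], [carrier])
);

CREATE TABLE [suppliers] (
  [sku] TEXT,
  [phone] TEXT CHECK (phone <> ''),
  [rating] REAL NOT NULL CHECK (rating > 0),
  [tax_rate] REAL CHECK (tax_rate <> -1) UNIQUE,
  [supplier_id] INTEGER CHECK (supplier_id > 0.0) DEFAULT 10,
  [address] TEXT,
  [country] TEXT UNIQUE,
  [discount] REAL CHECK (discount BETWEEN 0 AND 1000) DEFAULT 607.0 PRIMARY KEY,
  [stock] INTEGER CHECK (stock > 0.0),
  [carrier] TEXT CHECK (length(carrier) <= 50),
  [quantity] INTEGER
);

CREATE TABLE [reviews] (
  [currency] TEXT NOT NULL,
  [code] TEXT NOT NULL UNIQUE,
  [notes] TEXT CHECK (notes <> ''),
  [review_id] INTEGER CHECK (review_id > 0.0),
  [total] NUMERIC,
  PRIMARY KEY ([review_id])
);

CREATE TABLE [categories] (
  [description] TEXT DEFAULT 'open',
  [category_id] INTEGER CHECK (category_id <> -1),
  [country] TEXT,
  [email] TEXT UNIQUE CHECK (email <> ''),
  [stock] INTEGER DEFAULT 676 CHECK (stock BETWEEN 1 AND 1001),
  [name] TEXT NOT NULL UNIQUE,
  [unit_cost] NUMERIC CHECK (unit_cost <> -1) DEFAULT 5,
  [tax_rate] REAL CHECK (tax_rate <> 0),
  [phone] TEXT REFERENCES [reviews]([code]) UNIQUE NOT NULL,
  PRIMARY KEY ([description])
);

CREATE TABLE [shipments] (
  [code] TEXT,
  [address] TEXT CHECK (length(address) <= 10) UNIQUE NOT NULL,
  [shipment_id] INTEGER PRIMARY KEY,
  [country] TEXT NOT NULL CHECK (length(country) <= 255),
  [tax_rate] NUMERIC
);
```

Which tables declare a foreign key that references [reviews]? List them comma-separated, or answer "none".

categories

- categories.phone references reviews(code).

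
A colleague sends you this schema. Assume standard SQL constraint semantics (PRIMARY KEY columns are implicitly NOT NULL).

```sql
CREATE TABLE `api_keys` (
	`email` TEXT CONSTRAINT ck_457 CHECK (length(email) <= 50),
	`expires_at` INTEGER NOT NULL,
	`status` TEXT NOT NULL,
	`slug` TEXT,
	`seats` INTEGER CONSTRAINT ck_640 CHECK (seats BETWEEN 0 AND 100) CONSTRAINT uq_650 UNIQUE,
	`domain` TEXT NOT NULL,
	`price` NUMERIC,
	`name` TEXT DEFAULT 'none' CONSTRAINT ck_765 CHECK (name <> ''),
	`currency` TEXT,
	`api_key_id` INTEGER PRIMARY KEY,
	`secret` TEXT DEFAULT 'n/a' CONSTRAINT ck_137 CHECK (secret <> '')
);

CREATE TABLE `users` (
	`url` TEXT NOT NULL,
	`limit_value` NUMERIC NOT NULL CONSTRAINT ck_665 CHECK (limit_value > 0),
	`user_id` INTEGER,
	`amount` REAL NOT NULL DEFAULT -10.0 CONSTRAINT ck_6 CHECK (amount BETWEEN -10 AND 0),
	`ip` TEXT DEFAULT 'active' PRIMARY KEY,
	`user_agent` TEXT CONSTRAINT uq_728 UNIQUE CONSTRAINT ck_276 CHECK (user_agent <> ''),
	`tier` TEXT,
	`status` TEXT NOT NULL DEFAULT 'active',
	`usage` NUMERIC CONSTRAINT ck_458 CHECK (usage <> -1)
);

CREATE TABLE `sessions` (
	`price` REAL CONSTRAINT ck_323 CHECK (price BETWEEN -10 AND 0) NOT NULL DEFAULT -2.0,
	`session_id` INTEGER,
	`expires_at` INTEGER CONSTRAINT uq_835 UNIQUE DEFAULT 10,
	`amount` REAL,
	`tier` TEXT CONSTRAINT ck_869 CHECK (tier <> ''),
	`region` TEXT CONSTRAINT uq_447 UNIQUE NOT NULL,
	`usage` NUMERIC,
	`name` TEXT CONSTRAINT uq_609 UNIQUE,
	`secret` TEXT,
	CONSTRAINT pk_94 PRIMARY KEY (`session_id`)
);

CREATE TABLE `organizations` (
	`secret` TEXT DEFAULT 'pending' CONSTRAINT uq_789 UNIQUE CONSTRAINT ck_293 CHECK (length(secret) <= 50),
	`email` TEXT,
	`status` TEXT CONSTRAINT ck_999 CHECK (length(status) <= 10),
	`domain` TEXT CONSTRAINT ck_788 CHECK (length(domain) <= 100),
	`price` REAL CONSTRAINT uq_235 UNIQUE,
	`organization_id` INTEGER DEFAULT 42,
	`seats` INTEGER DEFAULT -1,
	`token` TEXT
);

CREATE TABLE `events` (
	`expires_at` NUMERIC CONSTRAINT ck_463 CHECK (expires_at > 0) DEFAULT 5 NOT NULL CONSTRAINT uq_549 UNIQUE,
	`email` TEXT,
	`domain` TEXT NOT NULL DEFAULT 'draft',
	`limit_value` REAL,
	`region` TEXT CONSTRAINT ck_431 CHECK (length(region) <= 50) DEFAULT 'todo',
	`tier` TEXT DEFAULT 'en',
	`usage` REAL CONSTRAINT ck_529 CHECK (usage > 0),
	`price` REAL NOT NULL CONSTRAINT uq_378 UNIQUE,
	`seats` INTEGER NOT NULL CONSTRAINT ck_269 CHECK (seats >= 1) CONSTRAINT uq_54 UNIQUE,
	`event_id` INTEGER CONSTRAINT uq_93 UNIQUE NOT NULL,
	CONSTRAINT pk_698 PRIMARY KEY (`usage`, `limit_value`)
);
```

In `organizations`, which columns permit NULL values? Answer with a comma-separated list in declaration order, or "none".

secret, email, status, domain, price, organization_id, seats, token

- secret: CHECK does not forbid NULL (a CHECK constraint passes when its expression is NULL) → nullable.
- email: no NOT NULL constraint applies → nullable.
- status: CHECK does not forbid NULL (a CHECK constraint passes when its expression is NULL) → nullable.
- domain: CHECK does not forbid NULL (a CHECK constraint passes when its expression is NULL) → nullable.
- price: UNIQUE does not imply NOT NULL → nullable.
- organization_id: DEFAULT only fills an omitted column; an explicit NULL is still allowed → nullable.
- seats: DEFAULT only fills an omitted column; an explicit NULL is still allowed → nullable.
- token: no NOT NULL constraint applies → nullable.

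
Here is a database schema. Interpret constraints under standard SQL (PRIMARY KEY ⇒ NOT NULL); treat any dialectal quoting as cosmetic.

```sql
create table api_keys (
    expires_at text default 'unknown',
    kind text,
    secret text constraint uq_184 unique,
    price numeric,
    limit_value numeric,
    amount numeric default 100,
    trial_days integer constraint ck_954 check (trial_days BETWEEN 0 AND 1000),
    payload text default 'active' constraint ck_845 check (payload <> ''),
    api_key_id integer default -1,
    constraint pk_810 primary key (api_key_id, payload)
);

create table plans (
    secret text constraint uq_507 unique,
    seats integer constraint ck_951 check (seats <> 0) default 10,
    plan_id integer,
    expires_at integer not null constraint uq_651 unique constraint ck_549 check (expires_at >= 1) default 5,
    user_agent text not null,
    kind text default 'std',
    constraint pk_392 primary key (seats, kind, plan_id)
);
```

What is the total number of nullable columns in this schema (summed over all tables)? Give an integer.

8

api_keys: 7 nullable (expires_at, kind, secret, price, limit_value, amount, trial_days — PK (api_key_id, payload) and explicit NOT NULL columns excluded).
plans: 1 nullable (secret — PK (seats, kind, plan_id) and explicit NOT NULL columns excluded).
Total: 7 + 1 = 8.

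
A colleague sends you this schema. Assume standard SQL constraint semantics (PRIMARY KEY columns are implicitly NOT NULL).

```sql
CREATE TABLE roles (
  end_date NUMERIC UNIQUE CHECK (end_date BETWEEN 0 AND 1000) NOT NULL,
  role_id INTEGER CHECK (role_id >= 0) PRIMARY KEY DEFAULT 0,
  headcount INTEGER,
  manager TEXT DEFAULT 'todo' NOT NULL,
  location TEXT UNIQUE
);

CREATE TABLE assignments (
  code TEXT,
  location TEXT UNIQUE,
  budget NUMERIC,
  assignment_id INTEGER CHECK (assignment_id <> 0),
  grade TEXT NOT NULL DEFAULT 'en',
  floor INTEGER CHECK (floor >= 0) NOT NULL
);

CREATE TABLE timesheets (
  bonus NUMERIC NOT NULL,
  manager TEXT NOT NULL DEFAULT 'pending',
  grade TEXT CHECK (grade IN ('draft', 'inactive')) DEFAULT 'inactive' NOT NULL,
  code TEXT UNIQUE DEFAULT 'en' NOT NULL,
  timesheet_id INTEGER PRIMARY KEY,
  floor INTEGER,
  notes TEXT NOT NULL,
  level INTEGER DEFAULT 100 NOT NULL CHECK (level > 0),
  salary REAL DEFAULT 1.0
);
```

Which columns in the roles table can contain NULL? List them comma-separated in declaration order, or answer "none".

headcount, location

- end_date: declared NOT NULL → not nullable.
- role_id: part of the PRIMARY KEY, which implies NOT NULL → not nullable.
- headcount: no NOT NULL constraint applies → nullable.
- manager: declared NOT NULL → not nullable.
- location: UNIQUE does not imply NOT NULL → nullable.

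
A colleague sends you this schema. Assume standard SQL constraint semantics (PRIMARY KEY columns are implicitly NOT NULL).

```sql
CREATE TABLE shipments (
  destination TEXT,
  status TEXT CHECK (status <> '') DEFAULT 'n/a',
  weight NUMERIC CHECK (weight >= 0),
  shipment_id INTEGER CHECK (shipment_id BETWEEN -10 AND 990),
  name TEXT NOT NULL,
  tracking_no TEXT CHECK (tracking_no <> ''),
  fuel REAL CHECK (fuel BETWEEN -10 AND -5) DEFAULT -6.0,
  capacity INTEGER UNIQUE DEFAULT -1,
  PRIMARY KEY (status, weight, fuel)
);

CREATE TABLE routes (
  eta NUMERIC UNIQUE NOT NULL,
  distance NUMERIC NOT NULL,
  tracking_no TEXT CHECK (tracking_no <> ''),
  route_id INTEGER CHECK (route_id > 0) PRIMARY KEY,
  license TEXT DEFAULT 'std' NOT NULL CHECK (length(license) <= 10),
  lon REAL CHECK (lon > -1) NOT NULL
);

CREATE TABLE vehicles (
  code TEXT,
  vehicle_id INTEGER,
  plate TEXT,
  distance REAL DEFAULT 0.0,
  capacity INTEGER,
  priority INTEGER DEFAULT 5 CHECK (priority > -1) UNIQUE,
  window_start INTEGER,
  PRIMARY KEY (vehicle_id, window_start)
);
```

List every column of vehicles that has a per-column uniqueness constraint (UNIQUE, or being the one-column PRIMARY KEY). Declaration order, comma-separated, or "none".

- code: no UNIQUE or single-column PK constraint.
- vehicle_id: part of a composite PRIMARY KEY — only the tuple is unique, not this column on its own.
- plate: no UNIQUE or single-column PK constraint.
- distance: no UNIQUE or single-column PK constraint.
- capacity: no UNIQUE or single-column PK constraint.
- priority: declared UNIQUE → unique.
- window_start: part of a composite PRIMARY KEY — only the tuple is unique, not this column on its own.

priority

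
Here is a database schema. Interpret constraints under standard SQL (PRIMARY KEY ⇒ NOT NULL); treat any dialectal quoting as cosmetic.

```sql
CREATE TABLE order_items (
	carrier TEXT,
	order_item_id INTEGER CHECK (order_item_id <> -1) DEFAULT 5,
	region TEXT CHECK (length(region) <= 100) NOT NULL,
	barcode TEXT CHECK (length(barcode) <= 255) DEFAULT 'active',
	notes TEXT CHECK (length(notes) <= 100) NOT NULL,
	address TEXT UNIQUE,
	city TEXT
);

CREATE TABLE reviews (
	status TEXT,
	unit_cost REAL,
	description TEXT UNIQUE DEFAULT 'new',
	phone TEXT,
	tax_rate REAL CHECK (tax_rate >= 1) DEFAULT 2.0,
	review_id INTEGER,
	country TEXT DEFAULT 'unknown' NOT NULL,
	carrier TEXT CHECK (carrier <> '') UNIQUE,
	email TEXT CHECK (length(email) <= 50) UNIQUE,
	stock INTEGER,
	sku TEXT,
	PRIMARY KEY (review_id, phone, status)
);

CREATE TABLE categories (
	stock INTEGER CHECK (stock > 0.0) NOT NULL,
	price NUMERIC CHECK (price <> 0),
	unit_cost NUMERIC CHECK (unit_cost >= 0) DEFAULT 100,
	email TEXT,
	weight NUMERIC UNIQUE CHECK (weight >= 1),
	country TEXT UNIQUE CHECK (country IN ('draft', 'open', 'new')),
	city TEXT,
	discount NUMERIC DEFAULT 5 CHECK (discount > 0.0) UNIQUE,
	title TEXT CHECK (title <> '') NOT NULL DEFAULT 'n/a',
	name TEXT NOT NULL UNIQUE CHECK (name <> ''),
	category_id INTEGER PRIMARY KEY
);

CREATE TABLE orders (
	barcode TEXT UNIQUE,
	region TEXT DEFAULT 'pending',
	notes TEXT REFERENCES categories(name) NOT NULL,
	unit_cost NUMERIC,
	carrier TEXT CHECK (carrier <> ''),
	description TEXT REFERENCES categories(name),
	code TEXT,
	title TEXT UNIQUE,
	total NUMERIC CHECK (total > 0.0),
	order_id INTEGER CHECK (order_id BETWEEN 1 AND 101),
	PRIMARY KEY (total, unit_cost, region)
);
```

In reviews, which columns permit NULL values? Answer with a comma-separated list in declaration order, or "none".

- status: part of the PRIMARY KEY, which implies NOT NULL → not nullable.
- unit_cost: no NOT NULL constraint applies → nullable.
- description: UNIQUE does not imply NOT NULL → nullable.
- phone: part of the PRIMARY KEY, which implies NOT NULL → not nullable.
- tax_rate: CHECK does not forbid NULL (a CHECK constraint passes when its expression is NULL) → nullable.
- review_id: part of the PRIMARY KEY, which implies NOT NULL → not nullable.
- country: declared NOT NULL → not nullable.
- carrier: CHECK does not forbid NULL (a CHECK constraint passes when its expression is NULL) → nullable.
- email: CHECK does not forbid NULL (a CHECK constraint passes when its expression is NULL) → nullable.
- stock: no NOT NULL constraint applies → nullable.
- sku: no NOT NULL constraint applies → nullable.

unit_cost, description, tax_rate, carrier, email, stock, sku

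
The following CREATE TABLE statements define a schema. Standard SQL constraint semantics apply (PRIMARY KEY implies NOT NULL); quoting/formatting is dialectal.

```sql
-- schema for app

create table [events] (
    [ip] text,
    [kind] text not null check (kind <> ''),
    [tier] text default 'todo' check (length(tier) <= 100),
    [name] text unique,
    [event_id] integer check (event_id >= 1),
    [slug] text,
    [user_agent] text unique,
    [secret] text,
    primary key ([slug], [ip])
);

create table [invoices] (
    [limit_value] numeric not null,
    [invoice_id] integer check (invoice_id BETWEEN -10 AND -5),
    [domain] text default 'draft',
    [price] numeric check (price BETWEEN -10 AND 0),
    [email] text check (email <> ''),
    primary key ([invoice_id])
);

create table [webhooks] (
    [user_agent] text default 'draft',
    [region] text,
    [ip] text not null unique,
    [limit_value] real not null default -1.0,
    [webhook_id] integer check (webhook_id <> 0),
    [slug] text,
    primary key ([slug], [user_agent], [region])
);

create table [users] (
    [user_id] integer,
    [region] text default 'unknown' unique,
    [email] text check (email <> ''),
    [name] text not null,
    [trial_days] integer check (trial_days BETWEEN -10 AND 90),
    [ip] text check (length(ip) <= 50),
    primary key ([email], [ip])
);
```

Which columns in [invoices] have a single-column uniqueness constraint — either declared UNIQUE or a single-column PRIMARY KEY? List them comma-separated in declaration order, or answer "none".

invoice_id

- limit_value: no UNIQUE or single-column PK constraint.
- invoice_id: single-column PRIMARY KEY → unique.
- domain: no UNIQUE or single-column PK constraint.
- price: no UNIQUE or single-column PK constraint.
- email: no UNIQUE or single-column PK constraint.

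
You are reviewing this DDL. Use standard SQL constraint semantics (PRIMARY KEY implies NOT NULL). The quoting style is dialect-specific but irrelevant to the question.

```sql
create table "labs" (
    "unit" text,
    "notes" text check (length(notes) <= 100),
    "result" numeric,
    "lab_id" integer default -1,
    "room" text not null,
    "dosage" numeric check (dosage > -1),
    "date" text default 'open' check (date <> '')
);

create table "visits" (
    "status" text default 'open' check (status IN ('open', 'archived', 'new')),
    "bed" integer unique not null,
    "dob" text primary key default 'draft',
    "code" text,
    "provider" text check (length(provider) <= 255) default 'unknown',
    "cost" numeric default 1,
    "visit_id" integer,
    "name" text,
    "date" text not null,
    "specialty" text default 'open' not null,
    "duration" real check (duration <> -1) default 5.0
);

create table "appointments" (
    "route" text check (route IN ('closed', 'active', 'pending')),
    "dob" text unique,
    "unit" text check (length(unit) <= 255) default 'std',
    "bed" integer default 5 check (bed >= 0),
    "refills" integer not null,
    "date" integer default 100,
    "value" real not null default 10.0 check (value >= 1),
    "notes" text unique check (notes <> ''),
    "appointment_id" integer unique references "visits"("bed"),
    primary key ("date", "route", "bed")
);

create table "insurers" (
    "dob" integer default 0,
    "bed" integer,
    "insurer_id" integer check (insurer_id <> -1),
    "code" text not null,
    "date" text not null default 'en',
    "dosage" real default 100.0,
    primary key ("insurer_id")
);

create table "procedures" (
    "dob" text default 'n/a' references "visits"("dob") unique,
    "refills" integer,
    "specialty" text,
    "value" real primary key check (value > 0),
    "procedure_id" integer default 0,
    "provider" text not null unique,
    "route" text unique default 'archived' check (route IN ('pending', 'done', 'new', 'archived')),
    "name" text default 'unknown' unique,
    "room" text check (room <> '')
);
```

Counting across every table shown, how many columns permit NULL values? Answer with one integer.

27

labs: 6 nullable (unit, notes, result, lab_id, dosage, date — PK none and explicit NOT NULL columns excluded).
visits: 7 nullable (status, code, provider, cost, visit_id, name, duration — PK (dob) and explicit NOT NULL columns excluded).
appointments: 4 nullable (dob, unit, notes, appointment_id — PK (date, route, bed) and explicit NOT NULL columns excluded).
insurers: 3 nullable (dob, bed, dosage — PK (insurer_id) and explicit NOT NULL columns excluded).
procedures: 7 nullable (dob, refills, specialty, procedure_id, route, name, room — PK (value) and explicit NOT NULL columns excluded).
Total: 6 + 7 + 4 + 3 + 7 = 27.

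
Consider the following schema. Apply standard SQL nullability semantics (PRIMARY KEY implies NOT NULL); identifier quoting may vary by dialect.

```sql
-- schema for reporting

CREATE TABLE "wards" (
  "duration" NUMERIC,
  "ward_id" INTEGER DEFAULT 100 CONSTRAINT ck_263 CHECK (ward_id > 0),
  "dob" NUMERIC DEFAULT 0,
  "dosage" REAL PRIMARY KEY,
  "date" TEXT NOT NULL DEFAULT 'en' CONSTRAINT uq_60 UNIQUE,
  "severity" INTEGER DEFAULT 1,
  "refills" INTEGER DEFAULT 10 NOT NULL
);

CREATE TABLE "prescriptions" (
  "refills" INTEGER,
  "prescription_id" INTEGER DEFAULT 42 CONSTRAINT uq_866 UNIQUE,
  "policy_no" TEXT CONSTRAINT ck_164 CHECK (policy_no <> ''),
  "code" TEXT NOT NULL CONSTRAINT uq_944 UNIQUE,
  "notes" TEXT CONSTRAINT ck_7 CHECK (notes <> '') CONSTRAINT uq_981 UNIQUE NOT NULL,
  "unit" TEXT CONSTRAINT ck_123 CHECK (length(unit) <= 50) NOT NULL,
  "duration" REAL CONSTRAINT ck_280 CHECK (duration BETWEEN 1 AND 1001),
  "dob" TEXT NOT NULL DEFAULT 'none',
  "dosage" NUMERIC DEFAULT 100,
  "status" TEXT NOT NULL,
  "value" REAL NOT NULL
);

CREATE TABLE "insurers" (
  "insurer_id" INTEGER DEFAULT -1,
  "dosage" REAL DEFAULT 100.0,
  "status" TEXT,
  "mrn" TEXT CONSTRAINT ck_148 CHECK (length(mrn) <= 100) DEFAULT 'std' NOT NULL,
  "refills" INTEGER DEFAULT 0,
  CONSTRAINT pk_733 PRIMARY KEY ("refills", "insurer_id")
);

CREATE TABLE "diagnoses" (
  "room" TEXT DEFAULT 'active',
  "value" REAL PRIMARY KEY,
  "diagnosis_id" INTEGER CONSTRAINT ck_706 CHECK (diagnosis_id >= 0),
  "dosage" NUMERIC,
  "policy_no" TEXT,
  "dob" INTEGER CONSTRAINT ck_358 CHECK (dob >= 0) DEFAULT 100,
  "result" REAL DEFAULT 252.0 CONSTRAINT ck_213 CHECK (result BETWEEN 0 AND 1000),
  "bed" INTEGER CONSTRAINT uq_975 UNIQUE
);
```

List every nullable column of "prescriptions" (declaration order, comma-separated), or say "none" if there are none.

refills, prescription_id, policy_no, duration, dosage

- refills: no NOT NULL constraint applies → nullable.
- prescription_id: UNIQUE does not imply NOT NULL → nullable.
- policy_no: CHECK does not forbid NULL (a CHECK constraint passes when its expression is NULL) → nullable.
- code: declared NOT NULL → not nullable.
- notes: declared NOT NULL → not nullable.
- unit: declared NOT NULL → not nullable.
- duration: CHECK does not forbid NULL (a CHECK constraint passes when its expression is NULL) → nullable.
- dob: declared NOT NULL → not nullable.
- dosage: DEFAULT only fills an omitted column; an explicit NULL is still allowed → nullable.
- status: declared NOT NULL → not nullable.
- value: declared NOT NULL → not nullable.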